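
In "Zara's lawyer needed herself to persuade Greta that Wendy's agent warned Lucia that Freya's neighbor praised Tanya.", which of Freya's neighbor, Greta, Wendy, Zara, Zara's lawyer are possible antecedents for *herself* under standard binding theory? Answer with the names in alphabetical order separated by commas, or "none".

*herself* is a reflexive; Principle A requires it to be bound within its binding domain — the matrix clause.
— Freya's neighbor: subject of the clause headed by 'praised'; does not c-command the reflexive — cannot bind it (Principle A).
— Greta: object of the clause headed by 'persuade'; does not c-command the reflexive — cannot bind it (Principle A).
— Wendy: possessor inside the subject DP of the clause headed by 'warned'; does not c-command the reflexive — cannot bind it (Principle A).
— Zara: possessor inside the subject DP of the matrix clause; does not c-command the reflexive — cannot bind it (Principle A).
— Zara's lawyer: subject of the matrix clause; c-commands the reflexive within its binding domain — allowed (Principle A).

Zara's lawyer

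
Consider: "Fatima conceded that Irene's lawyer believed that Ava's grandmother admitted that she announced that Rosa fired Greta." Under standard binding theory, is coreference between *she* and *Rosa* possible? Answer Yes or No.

*Rosa* is an R-expression; Principle C requires it to be free (not bound by any c-commanding expression).
— she: subject of the clause headed by 'announced'; the pronoun c-commands the R-expression — coreference blocked (Principle C).

No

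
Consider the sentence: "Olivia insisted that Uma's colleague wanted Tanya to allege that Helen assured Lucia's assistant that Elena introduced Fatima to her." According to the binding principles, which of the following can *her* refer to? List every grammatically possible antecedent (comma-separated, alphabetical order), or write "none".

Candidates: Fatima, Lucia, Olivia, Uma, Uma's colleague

*her* is a pronoun; Principle B requires it to be free in its binding domain — the clause headed by 'introduced'.
— Fatima: object of the clause headed by 'introduced'; c-commands the pronoun within its binding domain — blocked (Principle B).
— Lucia: possessor inside the object DP of the clause headed by 'assured'; does not c-command the pronoun — Principle B does not apply; allowed.
— Olivia: subject of the matrix clause; c-commands the pronoun but lies outside its binding domain — allowed.
— Uma: possessor inside the subject DP of the clause headed by 'wanted'; does not c-command the pronoun — Principle B does not apply; allowed.
— Uma's colleague: subject of the clause headed by 'wanted'; c-commands the pronoun but lies outside its binding domain — allowed.

Lucia, Olivia, Uma, Uma's colleague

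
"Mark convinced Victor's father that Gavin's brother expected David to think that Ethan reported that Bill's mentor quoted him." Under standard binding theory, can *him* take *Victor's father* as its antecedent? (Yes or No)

*him* is a pronoun; Principle B requires it to be free in its binding domain — the clause headed by 'quoted'.
— Victor's father: object of the matrix clause; c-commands the pronoun but lies outside its binding domain — allowed.

Yes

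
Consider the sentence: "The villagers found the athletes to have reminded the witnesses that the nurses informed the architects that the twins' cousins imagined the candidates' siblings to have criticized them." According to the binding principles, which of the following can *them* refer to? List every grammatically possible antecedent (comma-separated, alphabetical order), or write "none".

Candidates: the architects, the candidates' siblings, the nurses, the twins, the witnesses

the architects, the nurses, the twins, the witnesses

*them* is a pronoun; Principle B requires it to be free in its binding domain — the clause headed by 'criticized'.
— the architects: object of the clause headed by 'informed'; c-commands the pronoun but lies outside its binding domain — allowed.
— the candidates' siblings: subject of the clause headed by 'criticized'; c-commands the pronoun within its binding domain — blocked (Principle B).
— the nurses: subject of the clause headed by 'informed'; c-commands the pronoun but lies outside its binding domain — allowed.
— the twins: possessor inside the subject DP of the clause headed by 'imagined'; does not c-command the pronoun — Principle B does not apply; allowed.
— the witnesses: object of the clause headed by 'reminded'; c-commands the pronoun but lies outside its binding domain — allowed.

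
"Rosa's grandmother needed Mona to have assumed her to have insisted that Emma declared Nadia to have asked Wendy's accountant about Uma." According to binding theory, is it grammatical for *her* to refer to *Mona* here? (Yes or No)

No

*Mona* is an R-expression; Principle C requires it to be free (not bound by any c-commanding expression).
— her: subject of the clause headed by 'insisted'; the R-expression locally c-commands the pronoun — coreference blocked (Principle B on the pronoun).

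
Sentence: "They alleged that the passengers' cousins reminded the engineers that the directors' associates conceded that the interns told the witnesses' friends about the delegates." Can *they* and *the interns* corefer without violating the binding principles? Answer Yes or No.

No

*the interns* is an R-expression; Principle C requires it to be free (not bound by any c-commanding expression).
— they: subject of the matrix clause; the pronoun c-commands the R-expression — coreference blocked (Principle C).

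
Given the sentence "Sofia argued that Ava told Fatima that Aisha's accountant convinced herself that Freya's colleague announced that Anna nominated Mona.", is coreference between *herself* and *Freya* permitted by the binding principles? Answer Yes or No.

*herself* is a reflexive; Principle A requires it to be bound within its binding domain — the clause headed by 'convinced'.
— Freya: possessor inside the subject DP of the clause headed by 'announced'; does not c-command the reflexive — cannot bind it (Principle A).

No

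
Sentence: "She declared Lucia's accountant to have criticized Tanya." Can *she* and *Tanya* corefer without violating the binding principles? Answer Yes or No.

*Tanya* is an R-expression; Principle C requires it to be free (not bound by any c-commanding expression).
— she: subject of the matrix clause; the pronoun c-commands the R-expression — coreference blocked (Principle C).

No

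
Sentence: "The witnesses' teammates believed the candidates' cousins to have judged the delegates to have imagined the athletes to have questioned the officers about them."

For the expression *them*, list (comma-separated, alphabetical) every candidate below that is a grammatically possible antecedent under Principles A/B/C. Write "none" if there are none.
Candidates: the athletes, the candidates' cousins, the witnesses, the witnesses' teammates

*them* is a pronoun; Principle B requires it to be free in its binding domain — the clause headed by 'questioned'.
— the athletes: subject of the clause headed by 'questioned'; c-commands the pronoun within its binding domain — blocked (Principle B).
— the candidates' cousins: subject of the clause headed by 'judged'; c-commands the pronoun but lies outside its binding domain — allowed.
— the witnesses: possessor inside the subject DP of the matrix clause; does not c-command the pronoun — Principle B does not apply; allowed.
— the witnesses' teammates: subject of the matrix clause; c-commands the pronoun but lies outside its binding domain — allowed.

the candidates' cousins, the witnesses, the witnesses' teammates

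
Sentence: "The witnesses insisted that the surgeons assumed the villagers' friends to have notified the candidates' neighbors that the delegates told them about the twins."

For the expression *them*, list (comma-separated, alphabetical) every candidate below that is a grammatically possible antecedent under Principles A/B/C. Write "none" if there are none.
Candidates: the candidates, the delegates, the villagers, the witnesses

the candidates, the villagers, the witnesses

*them* is a pronoun; Principle B requires it to be free in its binding domain — the clause headed by 'told'.
— the candidates: possessor inside the object DP of the clause headed by 'notified'; does not c-command the pronoun — Principle B does not apply; allowed.
— the delegates: subject of the clause headed by 'told'; c-commands the pronoun within its binding domain — blocked (Principle B).
— the villagers: possessor inside the subject DP of the clause headed by 'notified'; does not c-command the pronoun — Principle B does not apply; allowed.
— the witnesses: subject of the matrix clause; c-commands the pronoun but lies outside its binding domain — allowed.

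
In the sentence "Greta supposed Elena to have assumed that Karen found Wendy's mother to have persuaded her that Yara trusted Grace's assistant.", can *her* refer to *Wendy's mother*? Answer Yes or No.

*her* is a pronoun; Principle B requires it to be free in its binding domain — the clause headed by 'persuaded'.
— Wendy's mother: subject of the clause headed by 'persuaded'; c-commands the pronoun within its binding domain — blocked (Principle B).

No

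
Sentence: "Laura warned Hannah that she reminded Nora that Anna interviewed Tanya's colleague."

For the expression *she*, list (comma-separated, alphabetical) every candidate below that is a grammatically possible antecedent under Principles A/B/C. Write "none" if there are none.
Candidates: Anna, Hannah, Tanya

*she* is a pronoun; Principle B requires it to be free in its binding domain — the clause headed by 'reminded'.
— Anna: subject of the clause headed by 'interviewed'; is c-commanded by the pronoun; coreference would bind this R-expression — blocked (Principle C).
— Hannah: object of the matrix clause; c-commands the pronoun but lies outside its binding domain — allowed.
— Tanya: possessor inside the object DP of the clause headed by 'interviewed'; is c-commanded by the pronoun; coreference would bind this R-expression — blocked (Principle C).

Hannah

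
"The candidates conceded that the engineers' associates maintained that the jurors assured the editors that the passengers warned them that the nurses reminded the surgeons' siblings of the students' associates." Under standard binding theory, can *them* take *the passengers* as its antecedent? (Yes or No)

*them* is a pronoun; Principle B requires it to be free in its binding domain — the clause headed by 'warned'.
— the passengers: subject of the clause headed by 'warned'; c-commands the pronoun within its binding domain — blocked (Principle B).

No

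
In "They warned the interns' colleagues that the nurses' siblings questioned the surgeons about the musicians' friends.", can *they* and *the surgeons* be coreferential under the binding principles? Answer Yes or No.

*the surgeons* is an R-expression; Principle C requires it to be free (not bound by any c-commanding expression).
— they: subject of the matrix clause; the pronoun c-commands the R-expression — coreference blocked (Principle C).

No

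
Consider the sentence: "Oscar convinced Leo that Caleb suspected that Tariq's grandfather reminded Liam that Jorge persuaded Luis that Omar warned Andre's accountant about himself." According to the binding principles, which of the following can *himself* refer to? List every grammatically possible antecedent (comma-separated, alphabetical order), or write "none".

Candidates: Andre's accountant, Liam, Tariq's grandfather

Andre's accountant

*himself* is a reflexive; Principle A requires it to be bound within its binding domain — the clause headed by 'warned'.
— Andre's accountant: object of the clause headed by 'warned'; c-commands the reflexive within its binding domain — allowed (Principle A).
— Liam: object of the clause headed by 'reminded'; c-commands the reflexive but lies outside its binding domain — cannot bind it (Principle A).
— Tariq's grandfather: subject of the clause headed by 'reminded'; c-commands the reflexive but lies outside its binding domain — cannot bind it (Principle A).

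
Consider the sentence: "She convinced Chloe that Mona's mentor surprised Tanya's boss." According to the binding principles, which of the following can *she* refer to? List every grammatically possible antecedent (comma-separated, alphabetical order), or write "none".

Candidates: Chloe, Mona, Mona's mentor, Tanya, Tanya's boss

none

*she* is a pronoun; Principle B requires it to be free in its binding domain — the matrix clause.
— Chloe: object of the matrix clause; is c-commanded by the pronoun; coreference would bind this R-expression — blocked (Principle C).
— Mona: possessor inside the subject DP of the clause headed by 'surprised'; is c-commanded by the pronoun; coreference would bind this R-expression — blocked (Principle C).
— Mona's mentor: subject of the clause headed by 'surprised'; is c-commanded by the pronoun; coreference would bind this R-expression — blocked (Principle C).
— Tanya: possessor inside the object DP of the clause headed by 'surprised'; is c-commanded by the pronoun; coreference would bind this R-expression — blocked (Principle C).
— Tanya's boss: object of the clause headed by 'surprised'; is c-commanded by the pronoun; coreference would bind this R-expression — blocked (Principle C).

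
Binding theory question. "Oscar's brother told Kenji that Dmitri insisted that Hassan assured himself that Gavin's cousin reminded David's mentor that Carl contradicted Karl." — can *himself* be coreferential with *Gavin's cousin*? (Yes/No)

*himself* is a reflexive; Principle A requires it to be bound within its binding domain — the clause headed by 'assured'.
— Gavin's cousin: subject of the clause headed by 'reminded'; does not c-command the reflexive — cannot bind it (Principle A).

No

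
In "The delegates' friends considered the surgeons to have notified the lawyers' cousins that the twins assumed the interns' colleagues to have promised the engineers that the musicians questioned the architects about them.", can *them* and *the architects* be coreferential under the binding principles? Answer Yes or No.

*the architects* is an R-expression; Principle C requires it to be free (not bound by any c-commanding expression).
— them: second object of the clause headed by 'questioned'; the R-expression locally c-commands the pronoun — coreference blocked (Principle B on the pronoun).

No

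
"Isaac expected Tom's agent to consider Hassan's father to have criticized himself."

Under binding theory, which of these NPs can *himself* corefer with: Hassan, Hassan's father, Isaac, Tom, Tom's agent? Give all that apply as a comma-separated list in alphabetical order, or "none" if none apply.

*himself* is a reflexive; Principle A requires it to be bound within its binding domain — the clause headed by 'criticized'.
— Hassan: possessor inside the subject DP of the clause headed by 'criticized'; does not c-command the reflexive — cannot bind it (Principle A).
— Hassan's father: subject of the clause headed by 'criticized'; c-commands the reflexive within its binding domain — allowed (Principle A).
— Isaac: subject of the matrix clause; c-commands the reflexive but lies outside its binding domain — cannot bind it (Principle A).
— Tom: possessor inside the subject DP of the clause headed by 'consider'; does not c-command the reflexive — cannot bind it (Principle A).
— Tom's agent: subject of the clause headed by 'consider'; c-commands the reflexive but lies outside its binding domain — cannot bind it (Principle A).

Hassan's father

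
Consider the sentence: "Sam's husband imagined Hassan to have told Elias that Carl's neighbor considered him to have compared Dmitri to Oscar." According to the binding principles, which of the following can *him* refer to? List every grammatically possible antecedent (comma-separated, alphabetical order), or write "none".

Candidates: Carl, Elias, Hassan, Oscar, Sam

Carl, Elias, Hassan, Sam

*him* is a pronoun; Principle B requires it to be free in its binding domain — the clause headed by 'considered'.
— Carl: possessor inside the subject DP of the clause headed by 'considered'; does not c-command the pronoun — Principle B does not apply; allowed.
— Elias: object of the clause headed by 'told'; c-commands the pronoun but lies outside its binding domain — allowed.
— Hassan: subject of the clause headed by 'told'; c-commands the pronoun but lies outside its binding domain — allowed.
— Oscar: second object of the clause headed by 'compared'; is c-commanded by the pronoun; coreference would bind this R-expression — blocked (Principle C).
— Sam: possessor inside the subject DP of the matrix clause; does not c-command the pronoun — Principle B does not apply; allowed.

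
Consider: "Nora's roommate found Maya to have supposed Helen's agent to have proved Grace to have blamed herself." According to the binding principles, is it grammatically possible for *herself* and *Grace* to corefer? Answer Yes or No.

*herself* is a reflexive; Principle A requires it to be bound within its binding domain — the clause headed by 'blamed'.
— Grace: subject of the clause headed by 'blamed'; c-commands the reflexive within its binding domain — allowed (Principle A).

Yes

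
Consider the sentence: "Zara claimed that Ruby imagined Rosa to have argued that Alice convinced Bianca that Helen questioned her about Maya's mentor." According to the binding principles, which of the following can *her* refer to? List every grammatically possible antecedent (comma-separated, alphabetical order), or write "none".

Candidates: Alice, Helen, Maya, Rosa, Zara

Alice, Rosa, Zara

*her* is a pronoun; Principle B requires it to be free in its binding domain — the clause headed by 'questioned'.
— Alice: subject of the clause headed by 'convinced'; c-commands the pronoun but lies outside its binding domain — allowed.
— Helen: subject of the clause headed by 'questioned'; c-commands the pronoun within its binding domain — blocked (Principle B).
— Maya: possessor inside the second object DP of the clause headed by 'questioned'; is c-commanded by the pronoun; coreference would bind this R-expression — blocked (Principle C).
— Rosa: subject of the clause headed by 'argued'; c-commands the pronoun but lies outside its binding domain — allowed.
— Zara: subject of the matrix clause; c-commands the pronoun but lies outside its binding domain — allowed.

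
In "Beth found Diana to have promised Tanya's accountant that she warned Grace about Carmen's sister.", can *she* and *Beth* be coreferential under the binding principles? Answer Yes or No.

*Beth* is an R-expression; Principle C requires it to be free (not bound by any c-commanding expression).
— she: subject of the clause headed by 'warned'; the pronoun does not c-command the R-expression — coreference allowed.

Yes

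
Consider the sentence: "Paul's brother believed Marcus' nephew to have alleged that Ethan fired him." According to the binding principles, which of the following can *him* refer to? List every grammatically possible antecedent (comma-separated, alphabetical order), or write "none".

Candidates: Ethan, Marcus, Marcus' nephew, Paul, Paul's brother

*him* is a pronoun; Principle B requires it to be free in its binding domain — the clause headed by 'fired'.
— Ethan: subject of the clause headed by 'fired'; c-commands the pronoun within its binding domain — blocked (Principle B).
— Marcus: possessor inside the subject DP of the clause headed by 'alleged'; does not c-command the pronoun — Principle B does not apply; allowed.
— Marcus' nephew: subject of the clause headed by 'alleged'; c-commands the pronoun but lies outside its binding domain — allowed.
— Paul: possessor inside the subject DP of the matrix clause; does not c-command the pronoun — Principle B does not apply; allowed.
— Paul's brother: subject of the matrix clause; c-commands the pronoun but lies outside its binding domain — allowed.

Marcus, Marcus' nephew, Paul, Paul's brother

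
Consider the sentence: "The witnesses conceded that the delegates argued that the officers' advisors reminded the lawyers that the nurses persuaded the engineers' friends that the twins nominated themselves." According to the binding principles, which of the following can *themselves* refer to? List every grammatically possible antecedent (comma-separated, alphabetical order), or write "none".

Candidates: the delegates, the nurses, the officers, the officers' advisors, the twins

the twins

*themselves* is a reflexive; Principle A requires it to be bound within its binding domain — the clause headed by 'nominated'.
— the delegates: subject of the clause headed by 'argued'; c-commands the reflexive but lies outside its binding domain — cannot bind it (Principle A).
— the nurses: subject of the clause headed by 'persuaded'; c-commands the reflexive but lies outside its binding domain — cannot bind it (Principle A).
— the officers: possessor inside the subject DP of the clause headed by 'reminded'; does not c-command the reflexive — cannot bind it (Principle A).
— the officers' advisors: subject of the clause headed by 'reminded'; c-commands the reflexive but lies outside its binding domain — cannot bind it (Principle A).
— the twins: subject of the clause headed by 'nominated'; c-commands the reflexive within its binding domain — allowed (Principle A).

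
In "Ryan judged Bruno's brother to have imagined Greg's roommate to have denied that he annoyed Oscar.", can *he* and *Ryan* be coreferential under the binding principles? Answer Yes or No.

Yes

*Ryan* is an R-expression; Principle C requires it to be free (not bound by any c-commanding expression).
— he: subject of the clause headed by 'annoyed'; the pronoun does not c-command the R-expression — coreference allowed.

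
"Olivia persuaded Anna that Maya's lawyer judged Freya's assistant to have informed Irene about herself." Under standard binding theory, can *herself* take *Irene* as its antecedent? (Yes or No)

Yes

*herself* is a reflexive; Principle A requires it to be bound within its binding domain — the clause headed by 'informed'.
— Irene: object of the clause headed by 'informed'; c-commands the reflexive within its binding domain — allowed (Principle A).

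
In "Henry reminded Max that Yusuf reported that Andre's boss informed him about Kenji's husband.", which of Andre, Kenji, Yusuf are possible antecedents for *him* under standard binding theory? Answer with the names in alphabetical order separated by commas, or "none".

*him* is a pronoun; Principle B requires it to be free in its binding domain — the clause headed by 'informed'.
— Andre: possessor inside the subject DP of the clause headed by 'informed'; does not c-command the pronoun — Principle B does not apply; allowed.
— Kenji: possessor inside the second object DP of the clause headed by 'informed'; is c-commanded by the pronoun; coreference would bind this R-expression — blocked (Principle C).
— Yusuf: subject of the clause headed by 'reported'; c-commands the pronoun but lies outside its binding domain — allowed.

Andre, Yusuf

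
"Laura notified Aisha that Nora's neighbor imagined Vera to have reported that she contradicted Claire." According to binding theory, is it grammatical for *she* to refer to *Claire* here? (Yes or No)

*Claire* is an R-expression; Principle C requires it to be free (not bound by any c-commanding expression).
— she: subject of the clause headed by 'contradicted'; the pronoun c-commands the R-expression — coreference blocked (Principle C).

No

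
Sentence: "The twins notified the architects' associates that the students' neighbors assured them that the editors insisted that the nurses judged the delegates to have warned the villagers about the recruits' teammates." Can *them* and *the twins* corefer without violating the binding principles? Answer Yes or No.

*the twins* is an R-expression; Principle C requires it to be free (not bound by any c-commanding expression).
— them: object of the clause headed by 'assured'; the pronoun does not c-command the R-expression — coreference allowed.

Yes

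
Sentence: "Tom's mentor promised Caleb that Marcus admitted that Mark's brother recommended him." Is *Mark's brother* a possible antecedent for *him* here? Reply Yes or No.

*him* is a pronoun; Principle B requires it to be free in its binding domain — the clause headed by 'recommended'.
— Mark's brother: subject of the clause headed by 'recommended'; c-commands the pronoun within its binding domain — blocked (Principle B).

No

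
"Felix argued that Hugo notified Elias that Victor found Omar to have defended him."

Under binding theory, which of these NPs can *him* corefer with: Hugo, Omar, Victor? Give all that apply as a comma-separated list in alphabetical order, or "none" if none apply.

Hugo, Victor

*him* is a pronoun; Principle B requires it to be free in its binding domain — the clause headed by 'defended'.
— Hugo: subject of the clause headed by 'notified'; c-commands the pronoun but lies outside its binding domain — allowed.
— Omar: subject of the clause headed by 'defended'; c-commands the pronoun within its binding domain — blocked (Principle B).
— Victor: subject of the clause headed by 'found'; c-commands the pronoun but lies outside its binding domain — allowed.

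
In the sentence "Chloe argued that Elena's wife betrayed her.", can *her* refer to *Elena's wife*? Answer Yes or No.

*her* is a pronoun; Principle B requires it to be free in its binding domain — the clause headed by 'betrayed'.
— Elena's wife: subject of the clause headed by 'betrayed'; c-commands the pronoun within its binding domain — blocked (Principle B).

No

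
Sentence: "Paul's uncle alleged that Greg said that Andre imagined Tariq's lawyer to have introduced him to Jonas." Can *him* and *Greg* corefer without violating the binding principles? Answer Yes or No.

*Greg* is an R-expression; Principle C requires it to be free (not bound by any c-commanding expression).
— him: object of the clause headed by 'introduced'; the pronoun does not c-command the R-expression — coreference allowed.

Yes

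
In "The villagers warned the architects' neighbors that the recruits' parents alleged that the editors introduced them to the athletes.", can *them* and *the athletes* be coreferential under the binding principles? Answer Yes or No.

*the athletes* is an R-expression; Principle C requires it to be free (not bound by any c-commanding expression).
— them: object of the clause headed by 'introduced'; the pronoun c-commands the R-expression — coreference blocked (Principle C).

No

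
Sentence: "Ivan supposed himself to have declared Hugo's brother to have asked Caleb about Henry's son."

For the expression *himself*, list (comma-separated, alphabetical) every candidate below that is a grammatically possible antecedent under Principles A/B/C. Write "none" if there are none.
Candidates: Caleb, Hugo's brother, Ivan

*himself* is a reflexive; Principle A requires it to be bound within its binding domain — the matrix clause.
— Caleb: object of the clause headed by 'asked'; does not c-command the reflexive — cannot bind it (Principle A).
— Hugo's brother: subject of the clause headed by 'asked'; does not c-command the reflexive — cannot bind it (Principle A).
— Ivan: subject of the matrix clause; c-commands the reflexive within its binding domain — allowed (Principle A).

Ivan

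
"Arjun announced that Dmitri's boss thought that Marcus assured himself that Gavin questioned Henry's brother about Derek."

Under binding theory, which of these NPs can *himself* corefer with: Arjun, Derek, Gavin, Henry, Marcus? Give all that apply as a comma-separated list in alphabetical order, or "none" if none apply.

Marcus

*himself* is a reflexive; Principle A requires it to be bound within its binding domain — the clause headed by 'assured'.
— Arjun: subject of the matrix clause; c-commands the reflexive but lies outside its binding domain — cannot bind it (Principle A).
— Derek: second object of the clause headed by 'questioned'; does not c-command the reflexive — cannot bind it (Principle A).
— Gavin: subject of the clause headed by 'questioned'; does not c-command the reflexive — cannot bind it (Principle A).
— Henry: possessor inside the object DP of the clause headed by 'questioned'; does not c-command the reflexive — cannot bind it (Principle A).
— Marcus: subject of the clause headed by 'assured'; c-commands the reflexive within its binding domain — allowed (Principle A).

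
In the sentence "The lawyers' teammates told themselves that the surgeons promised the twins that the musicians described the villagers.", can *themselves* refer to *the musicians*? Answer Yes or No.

*themselves* is a reflexive; Principle A requires it to be bound within its binding domain — the matrix clause.
— the musicians: subject of the clause headed by 'described'; does not c-command the reflexive — cannot bind it (Principle A).

No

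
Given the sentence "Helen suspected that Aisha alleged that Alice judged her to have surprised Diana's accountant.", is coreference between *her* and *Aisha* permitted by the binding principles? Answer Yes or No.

*her* is a pronoun; Principle B requires it to be free in its binding domain — the clause headed by 'judged'.
— Aisha: subject of the clause headed by 'alleged'; c-commands the pronoun but lies outside its binding domain — allowed.

Yes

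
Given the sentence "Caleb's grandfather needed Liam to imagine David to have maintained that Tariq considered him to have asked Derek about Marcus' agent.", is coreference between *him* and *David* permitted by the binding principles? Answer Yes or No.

Yes

*him* is a pronoun; Principle B requires it to be free in its binding domain — the clause headed by 'considered'.
— David: subject of the clause headed by 'maintained'; c-commands the pronoun but lies outside its binding domain — allowed.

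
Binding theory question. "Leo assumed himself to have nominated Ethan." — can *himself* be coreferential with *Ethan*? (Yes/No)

No

*himself* is a reflexive; Principle A requires it to be bound within its binding domain — the matrix clause.
— Ethan: object of the clause headed by 'nominated'; does not c-command the reflexive — cannot bind it (Principle A).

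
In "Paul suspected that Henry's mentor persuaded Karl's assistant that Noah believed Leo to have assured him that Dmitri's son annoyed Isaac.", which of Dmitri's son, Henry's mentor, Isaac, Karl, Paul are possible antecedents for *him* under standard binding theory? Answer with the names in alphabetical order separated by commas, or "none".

*him* is a pronoun; Principle B requires it to be free in its binding domain — the clause headed by 'assured'.
— Dmitri's son: subject of the clause headed by 'annoyed'; is c-commanded by the pronoun; coreference would bind this R-expression — blocked (Principle C).
— Henry's mentor: subject of the clause headed by 'persuaded'; c-commands the pronoun but lies outside its binding domain — allowed.
— Isaac: object of the clause headed by 'annoyed'; is c-commanded by the pronoun; coreference would bind this R-expression — blocked (Principle C).
— Karl: possessor inside the object DP of the clause headed by 'persuaded'; does not c-command the pronoun — Principle B does not apply; allowed.
— Paul: subject of the matrix clause; c-commands the pronoun but lies outside its binding domain — allowed.

Henry's mentor, Karl, Paul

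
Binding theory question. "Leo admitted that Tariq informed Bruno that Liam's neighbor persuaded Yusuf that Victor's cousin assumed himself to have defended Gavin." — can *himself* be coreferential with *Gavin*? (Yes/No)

*himself* is a reflexive; Principle A requires it to be bound within its binding domain — the clause headed by 'assumed'.
— Gavin: object of the clause headed by 'defended'; does not c-command the reflexive — cannot bind it (Principle A).

No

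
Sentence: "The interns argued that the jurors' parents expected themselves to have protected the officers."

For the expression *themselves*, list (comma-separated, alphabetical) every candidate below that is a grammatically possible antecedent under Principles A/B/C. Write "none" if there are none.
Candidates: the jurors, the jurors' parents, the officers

*themselves* is a reflexive; Principle A requires it to be bound within its binding domain — the clause headed by 'expected'.
— the jurors: possessor inside the subject DP of the clause headed by 'expected'; does not c-command the reflexive — cannot bind it (Principle A).
— the jurors' parents: subject of the clause headed by 'expected'; c-commands the reflexive within its binding domain — allowed (Principle A).
— the officers: object of the clause headed by 'protected'; does not c-command the reflexive — cannot bind it (Principle A).

the jurors' parents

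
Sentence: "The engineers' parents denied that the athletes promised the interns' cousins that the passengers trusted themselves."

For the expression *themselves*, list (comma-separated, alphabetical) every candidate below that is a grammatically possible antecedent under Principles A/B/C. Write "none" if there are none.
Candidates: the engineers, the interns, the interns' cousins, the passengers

*themselves* is a reflexive; Principle A requires it to be bound within its binding domain — the clause headed by 'trusted'.
— the engineers: possessor inside the subject DP of the matrix clause; does not c-command the reflexive — cannot bind it (Principle A).
— the interns: possessor inside the object DP of the clause headed by 'promised'; does not c-command the reflexive — cannot bind it (Principle A).
— the interns' cousins: object of the clause headed by 'promised'; c-commands the reflexive but lies outside its binding domain — cannot bind it (Principle A).
— the passengers: subject of the clause headed by 'trusted'; c-commands the reflexive within its binding domain — allowed (Principle A).

the passengers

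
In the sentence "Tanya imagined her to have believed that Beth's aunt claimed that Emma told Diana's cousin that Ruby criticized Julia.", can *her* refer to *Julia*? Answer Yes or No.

*her* is a pronoun; Principle B requires it to be free in its binding domain — the matrix clause.
— Julia: object of the clause headed by 'criticized'; is c-commanded by the pronoun; coreference would bind this R-expression — blocked (Principle C).

No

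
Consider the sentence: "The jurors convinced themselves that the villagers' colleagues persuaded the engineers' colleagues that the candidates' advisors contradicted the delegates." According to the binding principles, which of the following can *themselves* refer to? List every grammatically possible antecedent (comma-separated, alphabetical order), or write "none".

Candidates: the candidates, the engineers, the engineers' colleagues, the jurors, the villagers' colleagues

*themselves* is a reflexive; Principle A requires it to be bound within its binding domain — the matrix clause.
— the candidates: possessor inside the subject DP of the clause headed by 'contradicted'; does not c-command the reflexive — cannot bind it (Principle A).
— the engineers: possessor inside the object DP of the clause headed by 'persuaded'; does not c-command the reflexive — cannot bind it (Principle A).
— the engineers' colleagues: object of the clause headed by 'persuaded'; does not c-command the reflexive — cannot bind it (Principle A).
— the jurors: subject of the matrix clause; c-commands the reflexive within its binding domain — allowed (Principle A).
— the villagers' colleagues: subject of the clause headed by 'persuaded'; does not c-command the reflexive — cannot bind it (Principle A).

the jurors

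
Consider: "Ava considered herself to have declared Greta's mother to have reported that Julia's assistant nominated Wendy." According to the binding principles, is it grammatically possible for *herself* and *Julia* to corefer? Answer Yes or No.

No

*herself* is a reflexive; Principle A requires it to be bound within its binding domain — the matrix clause.
— Julia: possessor inside the subject DP of the clause headed by 'nominated'; does not c-command the reflexive — cannot bind it (Principle A).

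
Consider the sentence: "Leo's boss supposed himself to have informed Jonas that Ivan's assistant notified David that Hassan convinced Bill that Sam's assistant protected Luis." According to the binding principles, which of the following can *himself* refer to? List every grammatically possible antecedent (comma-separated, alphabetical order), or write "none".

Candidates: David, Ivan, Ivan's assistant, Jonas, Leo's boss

Leo's boss

*himself* is a reflexive; Principle A requires it to be bound within its binding domain — the matrix clause.
— David: object of the clause headed by 'notified'; does not c-command the reflexive — cannot bind it (Principle A).
— Ivan: possessor inside the subject DP of the clause headed by 'notified'; does not c-command the reflexive — cannot bind it (Principle A).
— Ivan's assistant: subject of the clause headed by 'notified'; does not c-command the reflexive — cannot bind it (Principle A).
— Jonas: object of the clause headed by 'informed'; does not c-command the reflexive — cannot bind it (Principle A).
— Leo's boss: subject of the matrix clause; c-commands the reflexive within its binding domain — allowed (Principle A).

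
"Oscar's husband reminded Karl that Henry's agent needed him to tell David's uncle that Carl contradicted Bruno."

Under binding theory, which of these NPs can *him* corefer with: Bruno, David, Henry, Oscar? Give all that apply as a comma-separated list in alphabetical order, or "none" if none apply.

*him* is a pronoun; Principle B requires it to be free in its binding domain — the clause headed by 'needed'.
— Bruno: object of the clause headed by 'contradicted'; is c-commanded by the pronoun; coreference would bind this R-expression — blocked (Principle C).
— David: possessor inside the object DP of the clause headed by 'tell'; is c-commanded by the pronoun; coreference would bind this R-expression — blocked (Principle C).
— Henry: possessor inside the subject DP of the clause headed by 'needed'; does not c-command the pronoun — Principle B does not apply; allowed.
— Oscar: possessor inside the subject DP of the matrix clause; does not c-command the pronoun — Principle B does not apply; allowed.

Henry, Oscar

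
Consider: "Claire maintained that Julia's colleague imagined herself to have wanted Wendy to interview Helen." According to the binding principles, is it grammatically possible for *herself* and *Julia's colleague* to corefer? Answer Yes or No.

*herself* is a reflexive; Principle A requires it to be bound within its binding domain — the clause headed by 'imagined'.
— Julia's colleague: subject of the clause headed by 'imagined'; c-commands the reflexive within its binding domain — allowed (Principle A).

Yes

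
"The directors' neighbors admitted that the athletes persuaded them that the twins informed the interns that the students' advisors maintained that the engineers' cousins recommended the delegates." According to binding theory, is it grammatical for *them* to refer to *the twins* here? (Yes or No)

No

*the twins* is an R-expression; Principle C requires it to be free (not bound by any c-commanding expression).
— them: object of the clause headed by 'persuaded'; the pronoun c-commands the R-expression — coreference blocked (Principle C).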